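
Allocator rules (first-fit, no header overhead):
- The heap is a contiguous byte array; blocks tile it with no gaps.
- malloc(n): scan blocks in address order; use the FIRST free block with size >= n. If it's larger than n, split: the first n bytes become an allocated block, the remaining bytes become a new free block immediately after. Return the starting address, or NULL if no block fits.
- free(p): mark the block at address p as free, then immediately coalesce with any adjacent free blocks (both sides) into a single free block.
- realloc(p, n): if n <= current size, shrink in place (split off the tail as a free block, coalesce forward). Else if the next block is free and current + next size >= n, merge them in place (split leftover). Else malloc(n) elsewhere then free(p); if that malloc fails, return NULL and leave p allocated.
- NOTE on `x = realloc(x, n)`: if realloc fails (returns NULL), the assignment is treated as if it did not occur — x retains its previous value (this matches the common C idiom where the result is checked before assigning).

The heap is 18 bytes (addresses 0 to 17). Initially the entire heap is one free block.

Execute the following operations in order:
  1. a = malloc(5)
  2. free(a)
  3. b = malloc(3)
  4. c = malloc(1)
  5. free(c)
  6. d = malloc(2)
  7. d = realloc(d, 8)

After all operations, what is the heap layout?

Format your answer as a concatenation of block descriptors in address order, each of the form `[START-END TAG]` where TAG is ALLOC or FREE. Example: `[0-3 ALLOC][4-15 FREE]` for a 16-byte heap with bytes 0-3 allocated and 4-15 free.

Answer: [0-2 ALLOC][3-10 ALLOC][11-17 FREE]

Derivation:
Op 1: a = malloc(5) -> a = 0; heap: [0-4 ALLOC][5-17 FREE]
Op 2: free(a) -> (freed a); heap: [0-17 FREE]
Op 3: b = malloc(3) -> b = 0; heap: [0-2 ALLOC][3-17 FREE]
Op 4: c = malloc(1) -> c = 3; heap: [0-2 ALLOC][3-3 ALLOC][4-17 FREE]
Op 5: free(c) -> (freed c); heap: [0-2 ALLOC][3-17 FREE]
Op 6: d = malloc(2) -> d = 3; heap: [0-2 ALLOC][3-4 ALLOC][5-17 FREE]
Op 7: d = realloc(d, 8) -> d = 3; heap: [0-2 ALLOC][3-10 ALLOC][11-17 FREE]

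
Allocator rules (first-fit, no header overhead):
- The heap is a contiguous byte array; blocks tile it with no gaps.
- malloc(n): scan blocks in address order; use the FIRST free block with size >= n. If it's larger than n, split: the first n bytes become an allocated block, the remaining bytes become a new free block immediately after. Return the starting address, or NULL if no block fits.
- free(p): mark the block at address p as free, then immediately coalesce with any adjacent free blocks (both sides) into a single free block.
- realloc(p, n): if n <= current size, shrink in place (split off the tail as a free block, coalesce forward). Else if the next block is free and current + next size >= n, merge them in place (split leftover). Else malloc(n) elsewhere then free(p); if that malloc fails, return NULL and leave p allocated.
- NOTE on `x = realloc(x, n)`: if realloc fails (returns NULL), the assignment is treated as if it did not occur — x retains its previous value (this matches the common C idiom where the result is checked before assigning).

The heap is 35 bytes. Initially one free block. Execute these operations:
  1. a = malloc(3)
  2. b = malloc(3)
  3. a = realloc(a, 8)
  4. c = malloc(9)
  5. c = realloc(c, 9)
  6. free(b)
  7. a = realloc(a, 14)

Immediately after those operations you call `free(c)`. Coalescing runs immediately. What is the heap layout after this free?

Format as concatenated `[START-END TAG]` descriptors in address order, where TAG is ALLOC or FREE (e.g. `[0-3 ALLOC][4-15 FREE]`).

Op 1: a = malloc(3) -> a = 0; heap: [0-2 ALLOC][3-34 FREE]
Op 2: b = malloc(3) -> b = 3; heap: [0-2 ALLOC][3-5 ALLOC][6-34 FREE]
Op 3: a = realloc(a, 8) -> a = 6; heap: [0-2 FREE][3-5 ALLOC][6-13 ALLOC][14-34 FREE]
Op 4: c = malloc(9) -> c = 14; heap: [0-2 FREE][3-5 ALLOC][6-13 ALLOC][14-22 ALLOC][23-34 FREE]
Op 5: c = realloc(c, 9) -> c = 14; heap: [0-2 FREE][3-5 ALLOC][6-13 ALLOC][14-22 ALLOC][23-34 FREE]
Op 6: free(b) -> (freed b); heap: [0-5 FREE][6-13 ALLOC][14-22 ALLOC][23-34 FREE]
Op 7: a = realloc(a, 14) -> NULL (a unchanged); heap: [0-5 FREE][6-13 ALLOC][14-22 ALLOC][23-34 FREE]
free(c): c = 14 -> block [14-22 ALLOC]; mark free, coalesce with adjacent free neighbors -> [0-5 FREE][6-13 ALLOC][14-34 FREE]

Answer: [0-5 FREE][6-13 ALLOC][14-34 FREE]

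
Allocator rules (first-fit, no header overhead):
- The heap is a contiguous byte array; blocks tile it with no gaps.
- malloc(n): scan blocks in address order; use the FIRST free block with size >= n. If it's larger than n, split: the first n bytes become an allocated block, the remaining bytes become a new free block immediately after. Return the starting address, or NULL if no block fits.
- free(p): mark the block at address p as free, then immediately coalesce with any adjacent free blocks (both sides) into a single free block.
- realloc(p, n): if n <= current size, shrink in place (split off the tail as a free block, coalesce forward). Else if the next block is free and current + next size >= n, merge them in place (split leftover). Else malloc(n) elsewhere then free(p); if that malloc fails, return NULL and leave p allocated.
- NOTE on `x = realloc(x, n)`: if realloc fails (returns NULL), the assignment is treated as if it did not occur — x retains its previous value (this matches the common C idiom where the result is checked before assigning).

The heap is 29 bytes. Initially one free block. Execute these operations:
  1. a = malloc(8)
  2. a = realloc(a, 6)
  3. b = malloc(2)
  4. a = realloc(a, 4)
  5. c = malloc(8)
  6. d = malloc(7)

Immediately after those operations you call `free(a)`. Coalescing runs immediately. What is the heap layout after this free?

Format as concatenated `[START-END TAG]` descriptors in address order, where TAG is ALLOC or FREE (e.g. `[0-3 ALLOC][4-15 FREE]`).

Answer: [0-5 FREE][6-7 ALLOC][8-15 ALLOC][16-22 ALLOC][23-28 FREE]

Derivation:
Op 1: a = malloc(8) -> a = 0; heap: [0-7 ALLOC][8-28 FREE]
Op 2: a = realloc(a, 6) -> a = 0; heap: [0-5 ALLOC][6-28 FREE]
Op 3: b = malloc(2) -> b = 6; heap: [0-5 ALLOC][6-7 ALLOC][8-28 FREE]
Op 4: a = realloc(a, 4) -> a = 0; heap: [0-3 ALLOC][4-5 FREE][6-7 ALLOC][8-28 FREE]
Op 5: c = malloc(8) -> c = 8; heap: [0-3 ALLOC][4-5 FREE][6-7 ALLOC][8-15 ALLOC][16-28 FREE]
Op 6: d = malloc(7) -> d = 16; heap: [0-3 ALLOC][4-5 FREE][6-7 ALLOC][8-15 ALLOC][16-22 ALLOC][23-28 FREE]
free(a): a = 0 -> block [0-3 ALLOC]; mark free, coalesce with adjacent free neighbors -> [0-5 FREE][6-7 ALLOC][8-15 ALLOC][16-22 ALLOC][23-28 FREE]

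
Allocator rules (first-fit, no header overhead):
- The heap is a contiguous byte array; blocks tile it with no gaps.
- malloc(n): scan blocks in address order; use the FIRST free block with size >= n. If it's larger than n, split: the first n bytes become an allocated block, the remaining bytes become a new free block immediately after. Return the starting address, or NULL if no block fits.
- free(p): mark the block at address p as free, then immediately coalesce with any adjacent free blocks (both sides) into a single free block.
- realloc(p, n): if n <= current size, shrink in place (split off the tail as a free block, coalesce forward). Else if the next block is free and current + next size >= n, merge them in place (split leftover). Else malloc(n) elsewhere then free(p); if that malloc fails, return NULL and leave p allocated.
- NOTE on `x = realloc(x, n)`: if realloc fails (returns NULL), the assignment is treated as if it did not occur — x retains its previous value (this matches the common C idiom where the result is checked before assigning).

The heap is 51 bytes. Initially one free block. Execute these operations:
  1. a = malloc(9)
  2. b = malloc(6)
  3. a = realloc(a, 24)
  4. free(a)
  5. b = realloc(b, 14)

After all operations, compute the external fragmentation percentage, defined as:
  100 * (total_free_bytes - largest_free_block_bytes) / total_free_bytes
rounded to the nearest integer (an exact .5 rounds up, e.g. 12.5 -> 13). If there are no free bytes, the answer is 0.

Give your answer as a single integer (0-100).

Op 1: a = malloc(9) -> a = 0; heap: [0-8 ALLOC][9-50 FREE]
Op 2: b = malloc(6) -> b = 9; heap: [0-8 ALLOC][9-14 ALLOC][15-50 FREE]
Op 3: a = realloc(a, 24) -> a = 15; heap: [0-8 FREE][9-14 ALLOC][15-38 ALLOC][39-50 FREE]
Op 4: free(a) -> (freed a); heap: [0-8 FREE][9-14 ALLOC][15-50 FREE]
Op 5: b = realloc(b, 14) -> b = 9; heap: [0-8 FREE][9-22 ALLOC][23-50 FREE]
Free blocks: [9 28] total_free=37 largest=28 -> 100*(37-28)/37 = 900/37 ≈ 24.324 -> rounds to 24

Answer: 24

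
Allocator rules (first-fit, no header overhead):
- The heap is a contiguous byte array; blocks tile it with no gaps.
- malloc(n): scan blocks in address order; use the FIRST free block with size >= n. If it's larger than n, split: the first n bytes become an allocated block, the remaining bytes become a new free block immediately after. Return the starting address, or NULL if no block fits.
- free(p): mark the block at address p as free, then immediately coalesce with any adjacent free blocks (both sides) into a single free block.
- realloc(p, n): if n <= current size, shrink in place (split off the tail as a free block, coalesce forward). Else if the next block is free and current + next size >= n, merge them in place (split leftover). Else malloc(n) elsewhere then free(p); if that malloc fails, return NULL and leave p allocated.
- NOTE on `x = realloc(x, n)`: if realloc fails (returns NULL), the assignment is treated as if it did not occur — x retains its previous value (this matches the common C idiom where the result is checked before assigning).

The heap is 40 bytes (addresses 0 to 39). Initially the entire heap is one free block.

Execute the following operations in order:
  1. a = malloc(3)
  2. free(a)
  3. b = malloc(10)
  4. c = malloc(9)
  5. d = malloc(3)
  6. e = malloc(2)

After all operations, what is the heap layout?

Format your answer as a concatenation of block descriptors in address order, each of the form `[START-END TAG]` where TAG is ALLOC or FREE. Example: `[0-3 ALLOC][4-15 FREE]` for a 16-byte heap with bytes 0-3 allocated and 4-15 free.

Op 1: a = malloc(3) -> a = 0; heap: [0-2 ALLOC][3-39 FREE]
Op 2: free(a) -> (freed a); heap: [0-39 FREE]
Op 3: b = malloc(10) -> b = 0; heap: [0-9 ALLOC][10-39 FREE]
Op 4: c = malloc(9) -> c = 10; heap: [0-9 ALLOC][10-18 ALLOC][19-39 FREE]
Op 5: d = malloc(3) -> d = 19; heap: [0-9 ALLOC][10-18 ALLOC][19-21 ALLOC][22-39 FREE]
Op 6: e = malloc(2) -> e = 22; heap: [0-9 ALLOC][10-18 ALLOC][19-21 ALLOC][22-23 ALLOC][24-39 FREE]

Answer: [0-9 ALLOC][10-18 ALLOC][19-21 ALLOC][22-23 ALLOC][24-39 FREE]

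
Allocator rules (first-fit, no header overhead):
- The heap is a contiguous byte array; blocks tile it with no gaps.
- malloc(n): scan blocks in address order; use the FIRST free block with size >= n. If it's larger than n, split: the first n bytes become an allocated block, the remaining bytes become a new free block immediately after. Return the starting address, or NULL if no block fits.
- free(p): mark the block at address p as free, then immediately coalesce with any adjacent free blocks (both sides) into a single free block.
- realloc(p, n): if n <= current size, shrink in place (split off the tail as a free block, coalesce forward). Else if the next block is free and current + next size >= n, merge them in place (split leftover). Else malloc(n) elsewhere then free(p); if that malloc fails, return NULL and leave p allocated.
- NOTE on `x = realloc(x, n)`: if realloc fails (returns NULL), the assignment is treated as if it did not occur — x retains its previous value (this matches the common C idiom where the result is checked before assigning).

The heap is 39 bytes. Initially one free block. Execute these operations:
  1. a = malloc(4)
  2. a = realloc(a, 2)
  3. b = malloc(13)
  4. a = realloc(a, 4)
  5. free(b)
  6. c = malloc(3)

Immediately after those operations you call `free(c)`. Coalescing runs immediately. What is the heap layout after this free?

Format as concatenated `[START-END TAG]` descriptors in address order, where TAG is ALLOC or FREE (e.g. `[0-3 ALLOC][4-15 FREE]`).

Answer: [0-14 FREE][15-18 ALLOC][19-38 FREE]

Derivation:
Op 1: a = malloc(4) -> a = 0; heap: [0-3 ALLOC][4-38 FREE]
Op 2: a = realloc(a, 2) -> a = 0; heap: [0-1 ALLOC][2-38 FREE]
Op 3: b = malloc(13) -> b = 2; heap: [0-1 ALLOC][2-14 ALLOC][15-38 FREE]
Op 4: a = realloc(a, 4) -> a = 15; heap: [0-1 FREE][2-14 ALLOC][15-18 ALLOC][19-38 FREE]
Op 5: free(b) -> (freed b); heap: [0-14 FREE][15-18 ALLOC][19-38 FREE]
Op 6: c = malloc(3) -> c = 0; heap: [0-2 ALLOC][3-14 FREE][15-18 ALLOC][19-38 FREE]
free(c): c = 0 -> block [0-2 ALLOC]; mark free, coalesce with adjacent free neighbors -> [0-14 FREE][15-18 ALLOC][19-38 FREE]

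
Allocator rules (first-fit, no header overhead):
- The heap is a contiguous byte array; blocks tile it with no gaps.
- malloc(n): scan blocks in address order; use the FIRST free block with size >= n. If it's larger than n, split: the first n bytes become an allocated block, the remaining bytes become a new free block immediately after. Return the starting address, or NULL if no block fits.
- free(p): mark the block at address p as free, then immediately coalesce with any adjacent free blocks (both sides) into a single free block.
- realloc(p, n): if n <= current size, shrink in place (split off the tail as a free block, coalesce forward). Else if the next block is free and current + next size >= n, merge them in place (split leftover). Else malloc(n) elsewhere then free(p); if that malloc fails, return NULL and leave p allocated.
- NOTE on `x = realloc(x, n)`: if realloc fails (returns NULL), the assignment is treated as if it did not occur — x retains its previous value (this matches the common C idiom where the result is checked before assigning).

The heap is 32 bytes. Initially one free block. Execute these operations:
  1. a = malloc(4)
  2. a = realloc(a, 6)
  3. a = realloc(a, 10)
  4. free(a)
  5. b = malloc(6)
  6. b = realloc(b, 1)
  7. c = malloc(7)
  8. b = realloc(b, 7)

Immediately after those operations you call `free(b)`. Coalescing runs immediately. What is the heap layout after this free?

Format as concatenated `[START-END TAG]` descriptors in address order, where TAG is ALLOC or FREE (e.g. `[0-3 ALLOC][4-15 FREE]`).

Op 1: a = malloc(4) -> a = 0; heap: [0-3 ALLOC][4-31 FREE]
Op 2: a = realloc(a, 6) -> a = 0; heap: [0-5 ALLOC][6-31 FREE]
Op 3: a = realloc(a, 10) -> a = 0; heap: [0-9 ALLOC][10-31 FREE]
Op 4: free(a) -> (freed a); heap: [0-31 FREE]
Op 5: b = malloc(6) -> b = 0; heap: [0-5 ALLOC][6-31 FREE]
Op 6: b = realloc(b, 1) -> b = 0; heap: [0-0 ALLOC][1-31 FREE]
Op 7: c = malloc(7) -> c = 1; heap: [0-0 ALLOC][1-7 ALLOC][8-31 FREE]
Op 8: b = realloc(b, 7) -> b = 8; heap: [0-0 FREE][1-7 ALLOC][8-14 ALLOC][15-31 FREE]
free(b): b = 8 -> block [8-14 ALLOC]; mark free, coalesce with adjacent free neighbors -> [0-0 FREE][1-7 ALLOC][8-31 FREE]

Answer: [0-0 FREE][1-7 ALLOC][8-31 FREE]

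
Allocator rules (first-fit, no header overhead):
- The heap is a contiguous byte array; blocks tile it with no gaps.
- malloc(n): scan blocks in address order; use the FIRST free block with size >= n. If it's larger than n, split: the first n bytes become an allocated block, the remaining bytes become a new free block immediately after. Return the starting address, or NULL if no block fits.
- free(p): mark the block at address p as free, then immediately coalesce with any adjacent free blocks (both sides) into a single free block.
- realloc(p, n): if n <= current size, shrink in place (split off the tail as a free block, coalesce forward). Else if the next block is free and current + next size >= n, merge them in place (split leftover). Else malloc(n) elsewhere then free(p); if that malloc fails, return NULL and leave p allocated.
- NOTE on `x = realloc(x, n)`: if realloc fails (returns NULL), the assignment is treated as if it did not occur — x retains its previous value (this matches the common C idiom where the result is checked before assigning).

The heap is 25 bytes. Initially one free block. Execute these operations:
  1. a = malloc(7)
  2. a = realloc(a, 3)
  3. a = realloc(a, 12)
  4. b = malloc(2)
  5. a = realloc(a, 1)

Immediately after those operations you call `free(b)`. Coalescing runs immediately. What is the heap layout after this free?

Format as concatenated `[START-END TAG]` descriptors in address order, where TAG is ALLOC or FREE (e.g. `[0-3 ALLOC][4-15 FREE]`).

Op 1: a = malloc(7) -> a = 0; heap: [0-6 ALLOC][7-24 FREE]
Op 2: a = realloc(a, 3) -> a = 0; heap: [0-2 ALLOC][3-24 FREE]
Op 3: a = realloc(a, 12) -> a = 0; heap: [0-11 ALLOC][12-24 FREE]
Op 4: b = malloc(2) -> b = 12; heap: [0-11 ALLOC][12-13 ALLOC][14-24 FREE]
Op 5: a = realloc(a, 1) -> a = 0; heap: [0-0 ALLOC][1-11 FREE][12-13 ALLOC][14-24 FREE]
free(b): b = 12 -> block [12-13 ALLOC]; mark free, coalesce with adjacent free neighbors -> [0-0 ALLOC][1-24 FREE]

Answer: [0-0 ALLOC][1-24 FREE]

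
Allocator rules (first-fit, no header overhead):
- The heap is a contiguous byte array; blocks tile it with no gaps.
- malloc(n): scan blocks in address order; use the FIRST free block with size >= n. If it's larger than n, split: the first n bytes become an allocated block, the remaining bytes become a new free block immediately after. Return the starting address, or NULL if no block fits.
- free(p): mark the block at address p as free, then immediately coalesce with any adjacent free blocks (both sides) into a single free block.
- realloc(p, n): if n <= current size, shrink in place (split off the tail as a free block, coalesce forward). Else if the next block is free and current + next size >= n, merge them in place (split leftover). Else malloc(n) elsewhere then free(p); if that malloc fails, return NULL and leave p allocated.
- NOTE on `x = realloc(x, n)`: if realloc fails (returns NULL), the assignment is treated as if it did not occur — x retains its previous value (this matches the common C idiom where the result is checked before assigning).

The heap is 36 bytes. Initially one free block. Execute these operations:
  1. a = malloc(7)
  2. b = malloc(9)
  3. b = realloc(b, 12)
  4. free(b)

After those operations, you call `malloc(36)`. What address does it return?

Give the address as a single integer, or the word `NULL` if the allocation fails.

Answer: NULL

Derivation:
Op 1: a = malloc(7) -> a = 0; heap: [0-6 ALLOC][7-35 FREE]
Op 2: b = malloc(9) -> b = 7; heap: [0-6 ALLOC][7-15 ALLOC][16-35 FREE]
Op 3: b = realloc(b, 12) -> b = 7; heap: [0-6 ALLOC][7-18 ALLOC][19-35 FREE]
Op 4: free(b) -> (freed b); heap: [0-6 ALLOC][7-35 FREE]
malloc(36): first-fit scan over [0-6 ALLOC][7-35 FREE] -> NULL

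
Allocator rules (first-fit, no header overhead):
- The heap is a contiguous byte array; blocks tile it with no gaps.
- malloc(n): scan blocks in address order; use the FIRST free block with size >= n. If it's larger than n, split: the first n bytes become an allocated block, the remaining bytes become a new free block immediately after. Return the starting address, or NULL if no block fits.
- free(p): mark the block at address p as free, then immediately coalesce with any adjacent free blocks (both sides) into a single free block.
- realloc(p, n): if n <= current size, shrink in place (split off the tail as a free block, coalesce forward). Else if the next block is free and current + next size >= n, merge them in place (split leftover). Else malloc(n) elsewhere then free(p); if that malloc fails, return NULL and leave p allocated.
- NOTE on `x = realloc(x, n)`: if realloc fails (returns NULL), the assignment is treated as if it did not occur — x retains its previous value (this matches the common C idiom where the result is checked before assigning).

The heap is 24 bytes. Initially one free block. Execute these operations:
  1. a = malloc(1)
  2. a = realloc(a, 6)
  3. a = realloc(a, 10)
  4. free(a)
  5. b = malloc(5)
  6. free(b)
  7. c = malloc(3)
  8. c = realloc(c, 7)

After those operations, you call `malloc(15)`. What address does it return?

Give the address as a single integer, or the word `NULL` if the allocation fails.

Op 1: a = malloc(1) -> a = 0; heap: [0-0 ALLOC][1-23 FREE]
Op 2: a = realloc(a, 6) -> a = 0; heap: [0-5 ALLOC][6-23 FREE]
Op 3: a = realloc(a, 10) -> a = 0; heap: [0-9 ALLOC][10-23 FREE]
Op 4: free(a) -> (freed a); heap: [0-23 FREE]
Op 5: b = malloc(5) -> b = 0; heap: [0-4 ALLOC][5-23 FREE]
Op 6: free(b) -> (freed b); heap: [0-23 FREE]
Op 7: c = malloc(3) -> c = 0; heap: [0-2 ALLOC][3-23 FREE]
Op 8: c = realloc(c, 7) -> c = 0; heap: [0-6 ALLOC][7-23 FREE]
malloc(15): first-fit scan over [0-6 ALLOC][7-23 FREE] -> 7

Answer: 7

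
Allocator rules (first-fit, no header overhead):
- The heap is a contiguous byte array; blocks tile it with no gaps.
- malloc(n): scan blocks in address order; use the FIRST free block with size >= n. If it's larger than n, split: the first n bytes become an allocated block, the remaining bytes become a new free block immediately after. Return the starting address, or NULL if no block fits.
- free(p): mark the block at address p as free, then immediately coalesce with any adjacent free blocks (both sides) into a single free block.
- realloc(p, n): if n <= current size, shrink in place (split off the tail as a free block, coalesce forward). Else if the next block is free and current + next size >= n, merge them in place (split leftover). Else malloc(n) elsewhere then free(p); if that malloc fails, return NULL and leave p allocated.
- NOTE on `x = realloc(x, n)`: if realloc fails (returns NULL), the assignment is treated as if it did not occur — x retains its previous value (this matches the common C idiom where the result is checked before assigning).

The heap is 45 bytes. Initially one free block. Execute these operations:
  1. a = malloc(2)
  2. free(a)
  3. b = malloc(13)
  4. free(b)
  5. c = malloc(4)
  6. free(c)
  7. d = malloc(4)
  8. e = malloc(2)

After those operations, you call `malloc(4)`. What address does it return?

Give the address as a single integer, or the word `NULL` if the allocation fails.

Op 1: a = malloc(2) -> a = 0; heap: [0-1 ALLOC][2-44 FREE]
Op 2: free(a) -> (freed a); heap: [0-44 FREE]
Op 3: b = malloc(13) -> b = 0; heap: [0-12 ALLOC][13-44 FREE]
Op 4: free(b) -> (freed b); heap: [0-44 FREE]
Op 5: c = malloc(4) -> c = 0; heap: [0-3 ALLOC][4-44 FREE]
Op 6: free(c) -> (freed c); heap: [0-44 FREE]
Op 7: d = malloc(4) -> d = 0; heap: [0-3 ALLOC][4-44 FREE]
Op 8: e = malloc(2) -> e = 4; heap: [0-3 ALLOC][4-5 ALLOC][6-44 FREE]
malloc(4): first-fit scan over [0-3 ALLOC][4-5 ALLOC][6-44 FREE] -> 6

Answer: 6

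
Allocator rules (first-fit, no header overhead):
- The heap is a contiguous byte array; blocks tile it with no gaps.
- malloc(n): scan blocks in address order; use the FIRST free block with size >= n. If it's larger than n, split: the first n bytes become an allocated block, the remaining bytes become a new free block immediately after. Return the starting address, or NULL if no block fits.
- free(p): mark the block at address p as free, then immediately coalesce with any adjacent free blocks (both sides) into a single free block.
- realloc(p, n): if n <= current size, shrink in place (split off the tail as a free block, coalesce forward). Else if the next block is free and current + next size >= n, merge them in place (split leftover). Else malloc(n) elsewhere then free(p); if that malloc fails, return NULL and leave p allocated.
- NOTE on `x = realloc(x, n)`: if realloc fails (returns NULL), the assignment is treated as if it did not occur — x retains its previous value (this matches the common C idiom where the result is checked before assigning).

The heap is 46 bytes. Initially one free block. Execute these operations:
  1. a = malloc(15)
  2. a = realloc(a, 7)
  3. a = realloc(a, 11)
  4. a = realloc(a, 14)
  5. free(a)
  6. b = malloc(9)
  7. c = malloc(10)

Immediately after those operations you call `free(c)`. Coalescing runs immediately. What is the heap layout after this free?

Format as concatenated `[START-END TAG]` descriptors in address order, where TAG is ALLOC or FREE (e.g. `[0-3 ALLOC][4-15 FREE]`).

Op 1: a = malloc(15) -> a = 0; heap: [0-14 ALLOC][15-45 FREE]
Op 2: a = realloc(a, 7) -> a = 0; heap: [0-6 ALLOC][7-45 FREE]
Op 3: a = realloc(a, 11) -> a = 0; heap: [0-10 ALLOC][11-45 FREE]
Op 4: a = realloc(a, 14) -> a = 0; heap: [0-13 ALLOC][14-45 FREE]
Op 5: free(a) -> (freed a); heap: [0-45 FREE]
Op 6: b = malloc(9) -> b = 0; heap: [0-8 ALLOC][9-45 FREE]
Op 7: c = malloc(10) -> c = 9; heap: [0-8 ALLOC][9-18 ALLOC][19-45 FREE]
free(c): c = 9 -> block [9-18 ALLOC]; mark free, coalesce with adjacent free neighbors -> [0-8 ALLOC][9-45 FREE]

Answer: [0-8 ALLOC][9-45 FREE]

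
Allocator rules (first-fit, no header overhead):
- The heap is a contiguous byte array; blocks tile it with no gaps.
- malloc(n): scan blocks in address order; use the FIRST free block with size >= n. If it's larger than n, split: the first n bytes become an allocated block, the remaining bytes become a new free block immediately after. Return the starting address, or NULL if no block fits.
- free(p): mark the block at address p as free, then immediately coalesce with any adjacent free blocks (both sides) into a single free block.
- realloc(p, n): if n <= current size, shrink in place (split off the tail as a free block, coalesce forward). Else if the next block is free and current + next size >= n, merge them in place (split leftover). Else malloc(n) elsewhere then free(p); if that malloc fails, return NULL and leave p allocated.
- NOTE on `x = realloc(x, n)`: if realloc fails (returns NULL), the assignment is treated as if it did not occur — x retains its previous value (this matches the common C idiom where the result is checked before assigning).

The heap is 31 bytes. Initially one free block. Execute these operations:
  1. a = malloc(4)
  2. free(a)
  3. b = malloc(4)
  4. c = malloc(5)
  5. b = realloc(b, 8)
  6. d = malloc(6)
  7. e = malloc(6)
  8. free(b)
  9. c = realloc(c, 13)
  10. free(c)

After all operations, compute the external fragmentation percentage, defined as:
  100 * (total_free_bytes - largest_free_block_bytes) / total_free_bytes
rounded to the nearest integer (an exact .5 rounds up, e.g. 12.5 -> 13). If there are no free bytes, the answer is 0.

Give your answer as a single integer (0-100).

Answer: 11

Derivation:
Op 1: a = malloc(4) -> a = 0; heap: [0-3 ALLOC][4-30 FREE]
Op 2: free(a) -> (freed a); heap: [0-30 FREE]
Op 3: b = malloc(4) -> b = 0; heap: [0-3 ALLOC][4-30 FREE]
Op 4: c = malloc(5) -> c = 4; heap: [0-3 ALLOC][4-8 ALLOC][9-30 FREE]
Op 5: b = realloc(b, 8) -> b = 9; heap: [0-3 FREE][4-8 ALLOC][9-16 ALLOC][17-30 FREE]
Op 6: d = malloc(6) -> d = 17; heap: [0-3 FREE][4-8 ALLOC][9-16 ALLOC][17-22 ALLOC][23-30 FREE]
Op 7: e = malloc(6) -> e = 23; heap: [0-3 FREE][4-8 ALLOC][9-16 ALLOC][17-22 ALLOC][23-28 ALLOC][29-30 FREE]
Op 8: free(b) -> (freed b); heap: [0-3 FREE][4-8 ALLOC][9-16 FREE][17-22 ALLOC][23-28 ALLOC][29-30 FREE]
Op 9: c = realloc(c, 13) -> c = 4; heap: [0-3 FREE][4-16 ALLOC][17-22 ALLOC][23-28 ALLOC][29-30 FREE]
Op 10: free(c) -> (freed c); heap: [0-16 FREE][17-22 ALLOC][23-28 ALLOC][29-30 FREE]
Free blocks: [17 2] total_free=19 largest=17 -> 100*(19-17)/19 = 200/19 ≈ 10.526 -> rounds to 11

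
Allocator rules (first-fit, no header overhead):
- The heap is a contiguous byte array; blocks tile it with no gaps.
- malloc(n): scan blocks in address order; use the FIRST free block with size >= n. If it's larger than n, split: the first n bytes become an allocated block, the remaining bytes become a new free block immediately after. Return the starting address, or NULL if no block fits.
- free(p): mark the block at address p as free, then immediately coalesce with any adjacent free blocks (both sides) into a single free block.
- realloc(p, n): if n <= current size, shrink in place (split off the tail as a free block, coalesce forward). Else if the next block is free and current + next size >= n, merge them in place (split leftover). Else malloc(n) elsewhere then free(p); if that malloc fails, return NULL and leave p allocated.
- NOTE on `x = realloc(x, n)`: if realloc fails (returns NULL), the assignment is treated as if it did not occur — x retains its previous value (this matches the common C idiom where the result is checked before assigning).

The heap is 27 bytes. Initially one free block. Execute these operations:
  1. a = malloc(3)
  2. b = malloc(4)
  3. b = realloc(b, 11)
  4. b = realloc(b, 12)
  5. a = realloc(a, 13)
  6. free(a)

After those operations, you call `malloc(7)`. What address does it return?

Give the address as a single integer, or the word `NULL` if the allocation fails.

Op 1: a = malloc(3) -> a = 0; heap: [0-2 ALLOC][3-26 FREE]
Op 2: b = malloc(4) -> b = 3; heap: [0-2 ALLOC][3-6 ALLOC][7-26 FREE]
Op 3: b = realloc(b, 11) -> b = 3; heap: [0-2 ALLOC][3-13 ALLOC][14-26 FREE]
Op 4: b = realloc(b, 12) -> b = 3; heap: [0-2 ALLOC][3-14 ALLOC][15-26 FREE]
Op 5: a = realloc(a, 13) -> NULL (a unchanged); heap: [0-2 ALLOC][3-14 ALLOC][15-26 FREE]
Op 6: free(a) -> (freed a); heap: [0-2 FREE][3-14 ALLOC][15-26 FREE]
malloc(7): first-fit scan over [0-2 FREE][3-14 ALLOC][15-26 FREE] -> 15

Answer: 15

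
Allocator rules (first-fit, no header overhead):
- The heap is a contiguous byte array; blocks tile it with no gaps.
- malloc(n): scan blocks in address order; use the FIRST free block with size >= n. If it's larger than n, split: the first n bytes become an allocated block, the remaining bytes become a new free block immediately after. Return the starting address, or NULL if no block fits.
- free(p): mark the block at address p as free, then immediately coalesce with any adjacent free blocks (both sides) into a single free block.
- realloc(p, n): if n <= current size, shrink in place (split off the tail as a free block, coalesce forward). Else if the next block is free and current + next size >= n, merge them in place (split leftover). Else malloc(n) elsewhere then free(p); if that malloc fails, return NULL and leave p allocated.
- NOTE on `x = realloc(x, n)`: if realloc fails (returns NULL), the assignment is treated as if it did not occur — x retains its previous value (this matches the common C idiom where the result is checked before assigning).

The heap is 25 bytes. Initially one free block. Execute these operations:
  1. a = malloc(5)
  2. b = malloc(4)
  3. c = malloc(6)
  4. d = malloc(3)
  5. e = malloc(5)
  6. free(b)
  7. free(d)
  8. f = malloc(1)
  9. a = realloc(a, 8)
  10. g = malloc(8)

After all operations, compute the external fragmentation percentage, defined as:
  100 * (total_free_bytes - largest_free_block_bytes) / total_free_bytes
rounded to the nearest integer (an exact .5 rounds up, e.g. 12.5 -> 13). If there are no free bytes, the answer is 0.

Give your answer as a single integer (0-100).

Answer: 63

Derivation:
Op 1: a = malloc(5) -> a = 0; heap: [0-4 ALLOC][5-24 FREE]
Op 2: b = malloc(4) -> b = 5; heap: [0-4 ALLOC][5-8 ALLOC][9-24 FREE]
Op 3: c = malloc(6) -> c = 9; heap: [0-4 ALLOC][5-8 ALLOC][9-14 ALLOC][15-24 FREE]
Op 4: d = malloc(3) -> d = 15; heap: [0-4 ALLOC][5-8 ALLOC][9-14 ALLOC][15-17 ALLOC][18-24 FREE]
Op 5: e = malloc(5) -> e = 18; heap: [0-4 ALLOC][5-8 ALLOC][9-14 ALLOC][15-17 ALLOC][18-22 ALLOC][23-24 FREE]
Op 6: free(b) -> (freed b); heap: [0-4 ALLOC][5-8 FREE][9-14 ALLOC][15-17 ALLOC][18-22 ALLOC][23-24 FREE]
Op 7: free(d) -> (freed d); heap: [0-4 ALLOC][5-8 FREE][9-14 ALLOC][15-17 FREE][18-22 ALLOC][23-24 FREE]
Op 8: f = malloc(1) -> f = 5; heap: [0-4 ALLOC][5-5 ALLOC][6-8 FREE][9-14 ALLOC][15-17 FREE][18-22 ALLOC][23-24 FREE]
Op 9: a = realloc(a, 8) -> NULL (a unchanged); heap: [0-4 ALLOC][5-5 ALLOC][6-8 FREE][9-14 ALLOC][15-17 FREE][18-22 ALLOC][23-24 FREE]
Op 10: g = malloc(8) -> g = NULL; heap: [0-4 ALLOC][5-5 ALLOC][6-8 FREE][9-14 ALLOC][15-17 FREE][18-22 ALLOC][23-24 FREE]
Free blocks: [3 3 2] total_free=8 largest=3 -> 100*(8-3)/8 = 500/8 = 62.5 -> rounds to 63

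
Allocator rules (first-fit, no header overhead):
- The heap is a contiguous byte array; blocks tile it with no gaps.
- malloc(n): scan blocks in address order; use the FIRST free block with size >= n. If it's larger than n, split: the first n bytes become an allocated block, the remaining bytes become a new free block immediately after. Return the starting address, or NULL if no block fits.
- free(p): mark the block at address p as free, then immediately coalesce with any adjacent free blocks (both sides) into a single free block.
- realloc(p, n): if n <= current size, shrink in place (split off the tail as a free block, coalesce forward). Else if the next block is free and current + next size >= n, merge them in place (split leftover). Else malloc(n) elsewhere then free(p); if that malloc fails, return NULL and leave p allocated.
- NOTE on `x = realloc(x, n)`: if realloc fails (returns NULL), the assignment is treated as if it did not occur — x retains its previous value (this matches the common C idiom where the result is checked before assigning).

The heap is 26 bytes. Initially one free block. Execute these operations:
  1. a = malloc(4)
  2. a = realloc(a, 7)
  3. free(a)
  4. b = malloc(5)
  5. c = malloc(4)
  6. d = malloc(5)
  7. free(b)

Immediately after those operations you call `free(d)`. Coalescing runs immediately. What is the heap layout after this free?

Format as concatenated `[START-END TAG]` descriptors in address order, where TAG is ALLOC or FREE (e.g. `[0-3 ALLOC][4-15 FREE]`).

Op 1: a = malloc(4) -> a = 0; heap: [0-3 ALLOC][4-25 FREE]
Op 2: a = realloc(a, 7) -> a = 0; heap: [0-6 ALLOC][7-25 FREE]
Op 3: free(a) -> (freed a); heap: [0-25 FREE]
Op 4: b = malloc(5) -> b = 0; heap: [0-4 ALLOC][5-25 FREE]
Op 5: c = malloc(4) -> c = 5; heap: [0-4 ALLOC][5-8 ALLOC][9-25 FREE]
Op 6: d = malloc(5) -> d = 9; heap: [0-4 ALLOC][5-8 ALLOC][9-13 ALLOC][14-25 FREE]
Op 7: free(b) -> (freed b); heap: [0-4 FREE][5-8 ALLOC][9-13 ALLOC][14-25 FREE]
free(d): d = 9 -> block [9-13 ALLOC]; mark free, coalesce with adjacent free neighbors -> [0-4 FREE][5-8 ALLOC][9-25 FREE]

Answer: [0-4 FREE][5-8 ALLOC][9-25 FREE]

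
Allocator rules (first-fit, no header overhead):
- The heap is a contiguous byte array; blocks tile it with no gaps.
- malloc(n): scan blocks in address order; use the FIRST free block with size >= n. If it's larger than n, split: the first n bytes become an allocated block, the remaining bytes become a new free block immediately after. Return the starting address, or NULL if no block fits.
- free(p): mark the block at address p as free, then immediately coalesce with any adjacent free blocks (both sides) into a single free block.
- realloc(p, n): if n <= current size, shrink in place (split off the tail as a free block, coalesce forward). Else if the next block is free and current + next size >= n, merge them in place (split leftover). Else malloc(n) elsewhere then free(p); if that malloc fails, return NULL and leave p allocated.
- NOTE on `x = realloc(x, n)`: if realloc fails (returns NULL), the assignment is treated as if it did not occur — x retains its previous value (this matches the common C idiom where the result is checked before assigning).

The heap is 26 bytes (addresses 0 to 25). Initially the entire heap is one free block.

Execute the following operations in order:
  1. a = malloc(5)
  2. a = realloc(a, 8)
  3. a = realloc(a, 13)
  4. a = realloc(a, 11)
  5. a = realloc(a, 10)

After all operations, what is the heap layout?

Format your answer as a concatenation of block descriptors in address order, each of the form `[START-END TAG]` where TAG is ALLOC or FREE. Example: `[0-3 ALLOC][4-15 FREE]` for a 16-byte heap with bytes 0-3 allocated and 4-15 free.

Answer: [0-9 ALLOC][10-25 FREE]

Derivation:
Op 1: a = malloc(5) -> a = 0; heap: [0-4 ALLOC][5-25 FREE]
Op 2: a = realloc(a, 8) -> a = 0; heap: [0-7 ALLOC][8-25 FREE]
Op 3: a = realloc(a, 13) -> a = 0; heap: [0-12 ALLOC][13-25 FREE]
Op 4: a = realloc(a, 11) -> a = 0; heap: [0-10 ALLOC][11-25 FREE]
Op 5: a = realloc(a, 10) -> a = 0; heap: [0-9 ALLOC][10-25 FREE]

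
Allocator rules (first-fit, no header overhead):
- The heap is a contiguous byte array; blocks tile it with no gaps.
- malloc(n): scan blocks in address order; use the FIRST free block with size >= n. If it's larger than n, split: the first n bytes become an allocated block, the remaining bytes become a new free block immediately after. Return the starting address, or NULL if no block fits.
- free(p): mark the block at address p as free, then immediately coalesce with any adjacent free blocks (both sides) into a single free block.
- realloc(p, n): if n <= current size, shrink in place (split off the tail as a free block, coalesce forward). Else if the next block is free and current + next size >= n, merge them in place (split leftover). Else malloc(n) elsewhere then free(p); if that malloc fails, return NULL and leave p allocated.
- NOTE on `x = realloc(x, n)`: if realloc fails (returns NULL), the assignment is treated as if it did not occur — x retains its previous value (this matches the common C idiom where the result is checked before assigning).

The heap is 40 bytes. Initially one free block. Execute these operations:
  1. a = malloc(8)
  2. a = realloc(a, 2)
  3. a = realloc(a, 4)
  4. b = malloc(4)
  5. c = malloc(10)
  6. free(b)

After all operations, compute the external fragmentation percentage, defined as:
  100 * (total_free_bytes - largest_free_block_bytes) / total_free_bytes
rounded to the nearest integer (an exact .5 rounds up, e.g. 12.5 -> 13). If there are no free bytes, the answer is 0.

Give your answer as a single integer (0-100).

Answer: 15

Derivation:
Op 1: a = malloc(8) -> a = 0; heap: [0-7 ALLOC][8-39 FREE]
Op 2: a = realloc(a, 2) -> a = 0; heap: [0-1 ALLOC][2-39 FREE]
Op 3: a = realloc(a, 4) -> a = 0; heap: [0-3 ALLOC][4-39 FREE]
Op 4: b = malloc(4) -> b = 4; heap: [0-3 ALLOC][4-7 ALLOC][8-39 FREE]
Op 5: c = malloc(10) -> c = 8; heap: [0-3 ALLOC][4-7 ALLOC][8-17 ALLOC][18-39 FREE]
Op 6: free(b) -> (freed b); heap: [0-3 ALLOC][4-7 FREE][8-17 ALLOC][18-39 FREE]
Free blocks: [4 22] total_free=26 largest=22 -> 100*(26-22)/26 = 400/26 ≈ 15.385 -> rounds to 15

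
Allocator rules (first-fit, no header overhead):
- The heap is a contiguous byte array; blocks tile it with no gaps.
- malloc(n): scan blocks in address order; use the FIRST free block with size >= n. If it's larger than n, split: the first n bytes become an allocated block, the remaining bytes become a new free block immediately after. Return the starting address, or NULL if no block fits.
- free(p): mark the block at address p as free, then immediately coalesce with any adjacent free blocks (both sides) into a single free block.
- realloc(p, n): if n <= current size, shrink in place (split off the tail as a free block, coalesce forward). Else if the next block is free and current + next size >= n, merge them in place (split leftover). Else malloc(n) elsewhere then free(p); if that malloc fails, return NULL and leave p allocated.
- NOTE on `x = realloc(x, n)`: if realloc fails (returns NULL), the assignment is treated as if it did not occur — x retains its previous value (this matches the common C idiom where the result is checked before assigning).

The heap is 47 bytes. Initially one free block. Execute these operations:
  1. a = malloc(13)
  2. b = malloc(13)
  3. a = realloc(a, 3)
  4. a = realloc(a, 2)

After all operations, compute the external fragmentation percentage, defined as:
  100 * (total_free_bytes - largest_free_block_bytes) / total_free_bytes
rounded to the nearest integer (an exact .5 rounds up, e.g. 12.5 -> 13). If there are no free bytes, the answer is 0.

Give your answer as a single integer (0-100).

Answer: 34

Derivation:
Op 1: a = malloc(13) -> a = 0; heap: [0-12 ALLOC][13-46 FREE]
Op 2: b = malloc(13) -> b = 13; heap: [0-12 ALLOC][13-25 ALLOC][26-46 FREE]
Op 3: a = realloc(a, 3) -> a = 0; heap: [0-2 ALLOC][3-12 FREE][13-25 ALLOC][26-46 FREE]
Op 4: a = realloc(a, 2) -> a = 0; heap: [0-1 ALLOC][2-12 FREE][13-25 ALLOC][26-46 FREE]
Free blocks: [11 21] total_free=32 largest=21 -> 100*(32-21)/32 = 1100/32 = 34.375 -> rounds to 34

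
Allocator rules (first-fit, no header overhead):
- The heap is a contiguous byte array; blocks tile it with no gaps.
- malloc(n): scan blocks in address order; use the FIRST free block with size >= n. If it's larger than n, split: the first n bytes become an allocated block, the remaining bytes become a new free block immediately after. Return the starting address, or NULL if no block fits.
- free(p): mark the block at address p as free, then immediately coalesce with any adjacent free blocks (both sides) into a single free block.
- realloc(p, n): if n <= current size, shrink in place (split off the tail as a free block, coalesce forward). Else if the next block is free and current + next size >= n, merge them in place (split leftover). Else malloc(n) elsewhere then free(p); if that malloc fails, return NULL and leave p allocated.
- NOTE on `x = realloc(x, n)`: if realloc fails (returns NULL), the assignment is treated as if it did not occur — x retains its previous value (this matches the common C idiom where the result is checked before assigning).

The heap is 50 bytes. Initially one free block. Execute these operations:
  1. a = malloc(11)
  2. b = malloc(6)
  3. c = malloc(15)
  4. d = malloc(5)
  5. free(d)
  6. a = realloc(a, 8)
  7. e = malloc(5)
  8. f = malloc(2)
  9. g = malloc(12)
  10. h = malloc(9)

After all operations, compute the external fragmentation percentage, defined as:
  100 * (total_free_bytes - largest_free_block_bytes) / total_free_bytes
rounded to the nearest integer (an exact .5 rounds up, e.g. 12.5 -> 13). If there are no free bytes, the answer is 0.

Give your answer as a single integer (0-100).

Op 1: a = malloc(11) -> a = 0; heap: [0-10 ALLOC][11-49 FREE]
Op 2: b = malloc(6) -> b = 11; heap: [0-10 ALLOC][11-16 ALLOC][17-49 FREE]
Op 3: c = malloc(15) -> c = 17; heap: [0-10 ALLOC][11-16 ALLOC][17-31 ALLOC][32-49 FREE]
Op 4: d = malloc(5) -> d = 32; heap: [0-10 ALLOC][11-16 ALLOC][17-31 ALLOC][32-36 ALLOC][37-49 FREE]
Op 5: free(d) -> (freed d); heap: [0-10 ALLOC][11-16 ALLOC][17-31 ALLOC][32-49 FREE]
Op 6: a = realloc(a, 8) -> a = 0; heap: [0-7 ALLOC][8-10 FREE][11-16 ALLOC][17-31 ALLOC][32-49 FREE]
Op 7: e = malloc(5) -> e = 32; heap: [0-7 ALLOC][8-10 FREE][11-16 ALLOC][17-31 ALLOC][32-36 ALLOC][37-49 FREE]
Op 8: f = malloc(2) -> f = 8; heap: [0-7 ALLOC][8-9 ALLOC][10-10 FREE][11-16 ALLOC][17-31 ALLOC][32-36 ALLOC][37-49 FREE]
Op 9: g = malloc(12) -> g = 37; heap: [0-7 ALLOC][8-9 ALLOC][10-10 FREE][11-16 ALLOC][17-31 ALLOC][32-36 ALLOC][37-48 ALLOC][49-49 FREE]
Op 10: h = malloc(9) -> h = NULL; heap: [0-7 ALLOC][8-9 ALLOC][10-10 FREE][11-16 ALLOC][17-31 ALLOC][32-36 ALLOC][37-48 ALLOC][49-49 FREE]
Free blocks: [1 1] total_free=2 largest=1 -> 100*(2-1)/2 = 100/2 = 50

Answer: 50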